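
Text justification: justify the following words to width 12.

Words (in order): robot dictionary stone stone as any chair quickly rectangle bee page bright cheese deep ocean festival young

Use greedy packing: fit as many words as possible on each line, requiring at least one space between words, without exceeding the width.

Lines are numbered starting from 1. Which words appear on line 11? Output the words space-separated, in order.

Answer: festival

Derivation:
Line 1: ['robot'] (min_width=5, slack=7)
Line 2: ['dictionary'] (min_width=10, slack=2)
Line 3: ['stone', 'stone'] (min_width=11, slack=1)
Line 4: ['as', 'any', 'chair'] (min_width=12, slack=0)
Line 5: ['quickly'] (min_width=7, slack=5)
Line 6: ['rectangle'] (min_width=9, slack=3)
Line 7: ['bee', 'page'] (min_width=8, slack=4)
Line 8: ['bright'] (min_width=6, slack=6)
Line 9: ['cheese', 'deep'] (min_width=11, slack=1)
Line 10: ['ocean'] (min_width=5, slack=7)
Line 11: ['festival'] (min_width=8, slack=4)
Line 12: ['young'] (min_width=5, slack=7)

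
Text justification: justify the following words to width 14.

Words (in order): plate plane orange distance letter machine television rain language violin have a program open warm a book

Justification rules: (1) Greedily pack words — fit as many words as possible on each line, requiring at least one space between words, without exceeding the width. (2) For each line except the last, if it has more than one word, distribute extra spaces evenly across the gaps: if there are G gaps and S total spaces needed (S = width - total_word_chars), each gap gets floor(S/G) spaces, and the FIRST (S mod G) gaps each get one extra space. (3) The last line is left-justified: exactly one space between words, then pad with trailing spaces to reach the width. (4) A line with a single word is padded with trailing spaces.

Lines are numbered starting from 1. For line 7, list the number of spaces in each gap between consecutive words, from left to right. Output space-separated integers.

Line 1: ['plate', 'plane'] (min_width=11, slack=3)
Line 2: ['orange'] (min_width=6, slack=8)
Line 3: ['distance'] (min_width=8, slack=6)
Line 4: ['letter', 'machine'] (min_width=14, slack=0)
Line 5: ['television'] (min_width=10, slack=4)
Line 6: ['rain', 'language'] (min_width=13, slack=1)
Line 7: ['violin', 'have', 'a'] (min_width=13, slack=1)
Line 8: ['program', 'open'] (min_width=12, slack=2)
Line 9: ['warm', 'a', 'book'] (min_width=11, slack=3)

Answer: 2 1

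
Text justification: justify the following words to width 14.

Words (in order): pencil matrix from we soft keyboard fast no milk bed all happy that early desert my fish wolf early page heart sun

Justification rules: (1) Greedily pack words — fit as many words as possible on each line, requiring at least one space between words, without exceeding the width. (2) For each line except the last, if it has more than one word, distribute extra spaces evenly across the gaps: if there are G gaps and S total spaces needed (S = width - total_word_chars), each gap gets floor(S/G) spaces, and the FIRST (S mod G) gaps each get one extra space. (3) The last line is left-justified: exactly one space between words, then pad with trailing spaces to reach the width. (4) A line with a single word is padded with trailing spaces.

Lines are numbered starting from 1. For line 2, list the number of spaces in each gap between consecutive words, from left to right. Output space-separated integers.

Answer: 2 2

Derivation:
Line 1: ['pencil', 'matrix'] (min_width=13, slack=1)
Line 2: ['from', 'we', 'soft'] (min_width=12, slack=2)
Line 3: ['keyboard', 'fast'] (min_width=13, slack=1)
Line 4: ['no', 'milk', 'bed'] (min_width=11, slack=3)
Line 5: ['all', 'happy', 'that'] (min_width=14, slack=0)
Line 6: ['early', 'desert'] (min_width=12, slack=2)
Line 7: ['my', 'fish', 'wolf'] (min_width=12, slack=2)
Line 8: ['early', 'page'] (min_width=10, slack=4)
Line 9: ['heart', 'sun'] (min_width=9, slack=5)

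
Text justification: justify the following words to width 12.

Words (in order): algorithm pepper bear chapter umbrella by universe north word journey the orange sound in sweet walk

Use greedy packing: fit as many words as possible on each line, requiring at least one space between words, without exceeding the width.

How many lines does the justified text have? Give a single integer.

Line 1: ['algorithm'] (min_width=9, slack=3)
Line 2: ['pepper', 'bear'] (min_width=11, slack=1)
Line 3: ['chapter'] (min_width=7, slack=5)
Line 4: ['umbrella', 'by'] (min_width=11, slack=1)
Line 5: ['universe'] (min_width=8, slack=4)
Line 6: ['north', 'word'] (min_width=10, slack=2)
Line 7: ['journey', 'the'] (min_width=11, slack=1)
Line 8: ['orange', 'sound'] (min_width=12, slack=0)
Line 9: ['in', 'sweet'] (min_width=8, slack=4)
Line 10: ['walk'] (min_width=4, slack=8)
Total lines: 10

Answer: 10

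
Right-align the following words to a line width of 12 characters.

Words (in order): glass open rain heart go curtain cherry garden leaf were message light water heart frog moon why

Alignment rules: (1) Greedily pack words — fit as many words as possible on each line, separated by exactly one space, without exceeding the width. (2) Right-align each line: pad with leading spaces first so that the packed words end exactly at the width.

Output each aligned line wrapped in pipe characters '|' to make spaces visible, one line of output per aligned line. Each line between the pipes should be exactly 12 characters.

Answer: |  glass open|
|  rain heart|
|  go curtain|
|      cherry|
| garden leaf|
|were message|
| light water|
|  heart frog|
|    moon why|

Derivation:
Line 1: ['glass', 'open'] (min_width=10, slack=2)
Line 2: ['rain', 'heart'] (min_width=10, slack=2)
Line 3: ['go', 'curtain'] (min_width=10, slack=2)
Line 4: ['cherry'] (min_width=6, slack=6)
Line 5: ['garden', 'leaf'] (min_width=11, slack=1)
Line 6: ['were', 'message'] (min_width=12, slack=0)
Line 7: ['light', 'water'] (min_width=11, slack=1)
Line 8: ['heart', 'frog'] (min_width=10, slack=2)
Line 9: ['moon', 'why'] (min_width=8, slack=4)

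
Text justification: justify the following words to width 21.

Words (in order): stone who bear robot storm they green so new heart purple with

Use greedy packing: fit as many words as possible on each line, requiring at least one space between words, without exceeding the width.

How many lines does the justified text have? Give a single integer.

Answer: 3

Derivation:
Line 1: ['stone', 'who', 'bear', 'robot'] (min_width=20, slack=1)
Line 2: ['storm', 'they', 'green', 'so'] (min_width=19, slack=2)
Line 3: ['new', 'heart', 'purple', 'with'] (min_width=21, slack=0)
Total lines: 3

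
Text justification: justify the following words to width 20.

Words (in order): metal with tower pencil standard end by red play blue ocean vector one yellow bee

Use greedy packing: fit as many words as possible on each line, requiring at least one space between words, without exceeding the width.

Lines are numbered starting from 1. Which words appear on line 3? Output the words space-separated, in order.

Answer: by red play blue

Derivation:
Line 1: ['metal', 'with', 'tower'] (min_width=16, slack=4)
Line 2: ['pencil', 'standard', 'end'] (min_width=19, slack=1)
Line 3: ['by', 'red', 'play', 'blue'] (min_width=16, slack=4)
Line 4: ['ocean', 'vector', 'one'] (min_width=16, slack=4)
Line 5: ['yellow', 'bee'] (min_width=10, slack=10)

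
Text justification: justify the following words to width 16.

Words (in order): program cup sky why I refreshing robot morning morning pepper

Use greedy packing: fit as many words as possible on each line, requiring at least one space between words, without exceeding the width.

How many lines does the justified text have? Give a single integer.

Line 1: ['program', 'cup', 'sky'] (min_width=15, slack=1)
Line 2: ['why', 'I', 'refreshing'] (min_width=16, slack=0)
Line 3: ['robot', 'morning'] (min_width=13, slack=3)
Line 4: ['morning', 'pepper'] (min_width=14, slack=2)
Total lines: 4

Answer: 4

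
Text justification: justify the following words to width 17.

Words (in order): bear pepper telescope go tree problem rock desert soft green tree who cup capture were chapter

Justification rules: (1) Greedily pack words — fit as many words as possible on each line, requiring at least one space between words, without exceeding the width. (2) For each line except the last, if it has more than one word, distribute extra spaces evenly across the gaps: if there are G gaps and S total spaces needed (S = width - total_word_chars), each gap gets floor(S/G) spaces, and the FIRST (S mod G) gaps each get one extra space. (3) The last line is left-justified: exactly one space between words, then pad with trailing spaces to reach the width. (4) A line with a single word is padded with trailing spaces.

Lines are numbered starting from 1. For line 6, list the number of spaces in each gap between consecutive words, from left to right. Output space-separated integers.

Line 1: ['bear', 'pepper'] (min_width=11, slack=6)
Line 2: ['telescope', 'go', 'tree'] (min_width=17, slack=0)
Line 3: ['problem', 'rock'] (min_width=12, slack=5)
Line 4: ['desert', 'soft', 'green'] (min_width=17, slack=0)
Line 5: ['tree', 'who', 'cup'] (min_width=12, slack=5)
Line 6: ['capture', 'were'] (min_width=12, slack=5)
Line 7: ['chapter'] (min_width=7, slack=10)

Answer: 6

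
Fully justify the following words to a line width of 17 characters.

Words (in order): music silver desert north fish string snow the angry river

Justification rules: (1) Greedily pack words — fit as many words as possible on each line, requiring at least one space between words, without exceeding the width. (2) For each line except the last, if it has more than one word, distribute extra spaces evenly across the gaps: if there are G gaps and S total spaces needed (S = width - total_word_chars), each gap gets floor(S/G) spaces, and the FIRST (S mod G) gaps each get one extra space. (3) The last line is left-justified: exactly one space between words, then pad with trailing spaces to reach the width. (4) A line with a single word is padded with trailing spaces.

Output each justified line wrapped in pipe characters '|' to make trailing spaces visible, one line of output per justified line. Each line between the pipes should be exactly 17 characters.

Answer: |music      silver|
|desert north fish|
|string  snow  the|
|angry river      |

Derivation:
Line 1: ['music', 'silver'] (min_width=12, slack=5)
Line 2: ['desert', 'north', 'fish'] (min_width=17, slack=0)
Line 3: ['string', 'snow', 'the'] (min_width=15, slack=2)
Line 4: ['angry', 'river'] (min_width=11, slack=6)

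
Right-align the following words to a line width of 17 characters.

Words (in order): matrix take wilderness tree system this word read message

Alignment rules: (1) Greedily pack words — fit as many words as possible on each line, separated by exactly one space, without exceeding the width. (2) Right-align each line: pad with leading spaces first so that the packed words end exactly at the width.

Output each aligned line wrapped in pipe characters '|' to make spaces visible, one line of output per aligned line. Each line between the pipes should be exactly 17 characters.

Answer: |      matrix take|
|  wilderness tree|
| system this word|
|     read message|

Derivation:
Line 1: ['matrix', 'take'] (min_width=11, slack=6)
Line 2: ['wilderness', 'tree'] (min_width=15, slack=2)
Line 3: ['system', 'this', 'word'] (min_width=16, slack=1)
Line 4: ['read', 'message'] (min_width=12, slack=5)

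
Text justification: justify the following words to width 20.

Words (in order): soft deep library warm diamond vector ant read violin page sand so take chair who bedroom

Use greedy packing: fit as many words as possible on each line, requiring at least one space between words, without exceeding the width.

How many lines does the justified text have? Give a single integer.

Line 1: ['soft', 'deep', 'library'] (min_width=17, slack=3)
Line 2: ['warm', 'diamond', 'vector'] (min_width=19, slack=1)
Line 3: ['ant', 'read', 'violin', 'page'] (min_width=20, slack=0)
Line 4: ['sand', 'so', 'take', 'chair'] (min_width=18, slack=2)
Line 5: ['who', 'bedroom'] (min_width=11, slack=9)
Total lines: 5

Answer: 5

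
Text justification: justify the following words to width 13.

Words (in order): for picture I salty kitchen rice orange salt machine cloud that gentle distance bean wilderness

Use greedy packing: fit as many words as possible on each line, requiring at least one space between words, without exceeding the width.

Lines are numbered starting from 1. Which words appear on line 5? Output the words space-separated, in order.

Answer: cloud that

Derivation:
Line 1: ['for', 'picture', 'I'] (min_width=13, slack=0)
Line 2: ['salty', 'kitchen'] (min_width=13, slack=0)
Line 3: ['rice', 'orange'] (min_width=11, slack=2)
Line 4: ['salt', 'machine'] (min_width=12, slack=1)
Line 5: ['cloud', 'that'] (min_width=10, slack=3)
Line 6: ['gentle'] (min_width=6, slack=7)
Line 7: ['distance', 'bean'] (min_width=13, slack=0)
Line 8: ['wilderness'] (min_width=10, slack=3)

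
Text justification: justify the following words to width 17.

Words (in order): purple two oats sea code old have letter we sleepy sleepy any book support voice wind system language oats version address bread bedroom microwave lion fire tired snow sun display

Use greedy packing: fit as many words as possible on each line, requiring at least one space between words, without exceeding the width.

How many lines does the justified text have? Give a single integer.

Line 1: ['purple', 'two', 'oats'] (min_width=15, slack=2)
Line 2: ['sea', 'code', 'old', 'have'] (min_width=17, slack=0)
Line 3: ['letter', 'we', 'sleepy'] (min_width=16, slack=1)
Line 4: ['sleepy', 'any', 'book'] (min_width=15, slack=2)
Line 5: ['support', 'voice'] (min_width=13, slack=4)
Line 6: ['wind', 'system'] (min_width=11, slack=6)
Line 7: ['language', 'oats'] (min_width=13, slack=4)
Line 8: ['version', 'address'] (min_width=15, slack=2)
Line 9: ['bread', 'bedroom'] (min_width=13, slack=4)
Line 10: ['microwave', 'lion'] (min_width=14, slack=3)
Line 11: ['fire', 'tired', 'snow'] (min_width=15, slack=2)
Line 12: ['sun', 'display'] (min_width=11, slack=6)
Total lines: 12

Answer: 12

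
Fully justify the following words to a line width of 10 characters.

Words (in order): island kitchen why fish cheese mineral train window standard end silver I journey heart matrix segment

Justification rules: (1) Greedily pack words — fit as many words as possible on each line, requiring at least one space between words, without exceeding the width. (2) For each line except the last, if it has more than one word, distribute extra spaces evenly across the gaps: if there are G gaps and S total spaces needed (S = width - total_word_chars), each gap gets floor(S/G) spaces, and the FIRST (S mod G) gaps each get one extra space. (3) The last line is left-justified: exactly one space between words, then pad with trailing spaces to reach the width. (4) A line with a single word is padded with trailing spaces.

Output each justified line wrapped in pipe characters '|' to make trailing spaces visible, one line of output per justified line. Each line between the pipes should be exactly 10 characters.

Line 1: ['island'] (min_width=6, slack=4)
Line 2: ['kitchen'] (min_width=7, slack=3)
Line 3: ['why', 'fish'] (min_width=8, slack=2)
Line 4: ['cheese'] (min_width=6, slack=4)
Line 5: ['mineral'] (min_width=7, slack=3)
Line 6: ['train'] (min_width=5, slack=5)
Line 7: ['window'] (min_width=6, slack=4)
Line 8: ['standard'] (min_width=8, slack=2)
Line 9: ['end', 'silver'] (min_width=10, slack=0)
Line 10: ['I', 'journey'] (min_width=9, slack=1)
Line 11: ['heart'] (min_width=5, slack=5)
Line 12: ['matrix'] (min_width=6, slack=4)
Line 13: ['segment'] (min_width=7, slack=3)

Answer: |island    |
|kitchen   |
|why   fish|
|cheese    |
|mineral   |
|train     |
|window    |
|standard  |
|end silver|
|I  journey|
|heart     |
|matrix    |
|segment   |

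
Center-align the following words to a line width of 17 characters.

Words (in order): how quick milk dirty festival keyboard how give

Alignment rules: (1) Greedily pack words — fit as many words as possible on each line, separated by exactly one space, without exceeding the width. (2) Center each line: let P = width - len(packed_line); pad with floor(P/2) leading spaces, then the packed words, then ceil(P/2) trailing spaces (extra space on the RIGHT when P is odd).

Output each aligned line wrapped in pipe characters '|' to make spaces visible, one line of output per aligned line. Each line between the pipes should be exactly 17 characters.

Line 1: ['how', 'quick', 'milk'] (min_width=14, slack=3)
Line 2: ['dirty', 'festival'] (min_width=14, slack=3)
Line 3: ['keyboard', 'how', 'give'] (min_width=17, slack=0)

Answer: | how quick milk  |
| dirty festival  |
|keyboard how give|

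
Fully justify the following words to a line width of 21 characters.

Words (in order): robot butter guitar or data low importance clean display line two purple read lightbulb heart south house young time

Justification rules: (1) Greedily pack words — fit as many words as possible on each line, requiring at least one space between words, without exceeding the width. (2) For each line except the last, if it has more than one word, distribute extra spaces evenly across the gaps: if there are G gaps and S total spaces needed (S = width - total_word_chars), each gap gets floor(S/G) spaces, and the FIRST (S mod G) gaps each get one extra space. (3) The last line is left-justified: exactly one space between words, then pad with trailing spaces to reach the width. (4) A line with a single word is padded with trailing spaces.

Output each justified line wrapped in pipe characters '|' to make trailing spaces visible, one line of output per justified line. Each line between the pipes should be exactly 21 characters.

Line 1: ['robot', 'butter', 'guitar'] (min_width=19, slack=2)
Line 2: ['or', 'data', 'low'] (min_width=11, slack=10)
Line 3: ['importance', 'clean'] (min_width=16, slack=5)
Line 4: ['display', 'line', 'two'] (min_width=16, slack=5)
Line 5: ['purple', 'read', 'lightbulb'] (min_width=21, slack=0)
Line 6: ['heart', 'south', 'house'] (min_width=17, slack=4)
Line 7: ['young', 'time'] (min_width=10, slack=11)

Answer: |robot  butter  guitar|
|or      data      low|
|importance      clean|
|display    line   two|
|purple read lightbulb|
|heart   south   house|
|young time           |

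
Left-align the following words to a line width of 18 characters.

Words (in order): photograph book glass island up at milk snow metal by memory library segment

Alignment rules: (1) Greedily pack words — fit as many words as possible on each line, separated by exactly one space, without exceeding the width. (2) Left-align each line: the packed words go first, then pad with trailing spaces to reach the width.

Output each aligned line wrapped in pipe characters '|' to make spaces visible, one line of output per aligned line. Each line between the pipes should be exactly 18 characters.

Line 1: ['photograph', 'book'] (min_width=15, slack=3)
Line 2: ['glass', 'island', 'up', 'at'] (min_width=18, slack=0)
Line 3: ['milk', 'snow', 'metal', 'by'] (min_width=18, slack=0)
Line 4: ['memory', 'library'] (min_width=14, slack=4)
Line 5: ['segment'] (min_width=7, slack=11)

Answer: |photograph book   |
|glass island up at|
|milk snow metal by|
|memory library    |
|segment           |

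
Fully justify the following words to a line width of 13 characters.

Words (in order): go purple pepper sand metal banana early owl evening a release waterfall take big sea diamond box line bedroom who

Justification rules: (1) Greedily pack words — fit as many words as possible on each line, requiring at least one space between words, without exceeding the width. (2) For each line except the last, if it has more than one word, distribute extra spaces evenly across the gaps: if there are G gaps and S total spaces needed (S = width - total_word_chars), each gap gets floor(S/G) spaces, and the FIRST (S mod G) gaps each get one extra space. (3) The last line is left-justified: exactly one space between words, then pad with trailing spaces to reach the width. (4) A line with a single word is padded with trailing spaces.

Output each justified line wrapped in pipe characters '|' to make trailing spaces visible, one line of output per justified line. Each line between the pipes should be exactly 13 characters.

Answer: |go     purple|
|pepper   sand|
|metal  banana|
|early     owl|
|evening     a|
|release      |
|waterfall    |
|take  big sea|
|diamond   box|
|line  bedroom|
|who          |

Derivation:
Line 1: ['go', 'purple'] (min_width=9, slack=4)
Line 2: ['pepper', 'sand'] (min_width=11, slack=2)
Line 3: ['metal', 'banana'] (min_width=12, slack=1)
Line 4: ['early', 'owl'] (min_width=9, slack=4)
Line 5: ['evening', 'a'] (min_width=9, slack=4)
Line 6: ['release'] (min_width=7, slack=6)
Line 7: ['waterfall'] (min_width=9, slack=4)
Line 8: ['take', 'big', 'sea'] (min_width=12, slack=1)
Line 9: ['diamond', 'box'] (min_width=11, slack=2)
Line 10: ['line', 'bedroom'] (min_width=12, slack=1)
Line 11: ['who'] (min_width=3, slack=10)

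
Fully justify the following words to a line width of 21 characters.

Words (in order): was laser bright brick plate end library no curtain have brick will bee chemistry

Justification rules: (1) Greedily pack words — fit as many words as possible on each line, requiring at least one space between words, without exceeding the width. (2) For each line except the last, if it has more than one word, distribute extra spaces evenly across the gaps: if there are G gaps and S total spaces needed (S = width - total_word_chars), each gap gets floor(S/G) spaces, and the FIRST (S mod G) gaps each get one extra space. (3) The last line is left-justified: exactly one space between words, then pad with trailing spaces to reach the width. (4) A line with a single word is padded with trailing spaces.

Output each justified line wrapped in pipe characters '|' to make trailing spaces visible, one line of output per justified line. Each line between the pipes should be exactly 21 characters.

Line 1: ['was', 'laser', 'bright'] (min_width=16, slack=5)
Line 2: ['brick', 'plate', 'end'] (min_width=15, slack=6)
Line 3: ['library', 'no', 'curtain'] (min_width=18, slack=3)
Line 4: ['have', 'brick', 'will', 'bee'] (min_width=19, slack=2)
Line 5: ['chemistry'] (min_width=9, slack=12)

Answer: |was    laser   bright|
|brick    plate    end|
|library   no  curtain|
|have  brick  will bee|
|chemistry            |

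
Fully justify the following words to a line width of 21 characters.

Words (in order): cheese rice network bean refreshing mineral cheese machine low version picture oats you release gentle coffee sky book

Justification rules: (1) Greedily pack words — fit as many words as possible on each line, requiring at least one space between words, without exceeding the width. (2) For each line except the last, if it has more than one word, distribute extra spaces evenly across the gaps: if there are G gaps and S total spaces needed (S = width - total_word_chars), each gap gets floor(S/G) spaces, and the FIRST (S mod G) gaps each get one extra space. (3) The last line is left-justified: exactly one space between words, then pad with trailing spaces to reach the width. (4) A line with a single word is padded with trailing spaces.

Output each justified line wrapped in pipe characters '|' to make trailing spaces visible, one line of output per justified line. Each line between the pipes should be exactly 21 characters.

Answer: |cheese  rice  network|
|bean       refreshing|
|mineral        cheese|
|machine  low  version|
|picture    oats   you|
|release gentle coffee|
|sky book             |

Derivation:
Line 1: ['cheese', 'rice', 'network'] (min_width=19, slack=2)
Line 2: ['bean', 'refreshing'] (min_width=15, slack=6)
Line 3: ['mineral', 'cheese'] (min_width=14, slack=7)
Line 4: ['machine', 'low', 'version'] (min_width=19, slack=2)
Line 5: ['picture', 'oats', 'you'] (min_width=16, slack=5)
Line 6: ['release', 'gentle', 'coffee'] (min_width=21, slack=0)
Line 7: ['sky', 'book'] (min_width=8, slack=13)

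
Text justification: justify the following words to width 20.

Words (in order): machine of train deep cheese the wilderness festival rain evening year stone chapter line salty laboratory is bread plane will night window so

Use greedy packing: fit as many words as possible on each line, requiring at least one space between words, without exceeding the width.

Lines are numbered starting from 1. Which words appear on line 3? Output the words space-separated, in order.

Line 1: ['machine', 'of', 'train'] (min_width=16, slack=4)
Line 2: ['deep', 'cheese', 'the'] (min_width=15, slack=5)
Line 3: ['wilderness', 'festival'] (min_width=19, slack=1)
Line 4: ['rain', 'evening', 'year'] (min_width=17, slack=3)
Line 5: ['stone', 'chapter', 'line'] (min_width=18, slack=2)
Line 6: ['salty', 'laboratory', 'is'] (min_width=19, slack=1)
Line 7: ['bread', 'plane', 'will'] (min_width=16, slack=4)
Line 8: ['night', 'window', 'so'] (min_width=15, slack=5)

Answer: wilderness festival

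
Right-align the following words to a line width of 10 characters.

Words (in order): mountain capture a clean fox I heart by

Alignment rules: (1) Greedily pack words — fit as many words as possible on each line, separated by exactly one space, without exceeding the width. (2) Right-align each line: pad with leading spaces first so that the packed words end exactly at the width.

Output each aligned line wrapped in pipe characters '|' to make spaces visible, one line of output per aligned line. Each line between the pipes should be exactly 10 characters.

Line 1: ['mountain'] (min_width=8, slack=2)
Line 2: ['capture', 'a'] (min_width=9, slack=1)
Line 3: ['clean', 'fox'] (min_width=9, slack=1)
Line 4: ['I', 'heart', 'by'] (min_width=10, slack=0)

Answer: |  mountain|
| capture a|
| clean fox|
|I heart by|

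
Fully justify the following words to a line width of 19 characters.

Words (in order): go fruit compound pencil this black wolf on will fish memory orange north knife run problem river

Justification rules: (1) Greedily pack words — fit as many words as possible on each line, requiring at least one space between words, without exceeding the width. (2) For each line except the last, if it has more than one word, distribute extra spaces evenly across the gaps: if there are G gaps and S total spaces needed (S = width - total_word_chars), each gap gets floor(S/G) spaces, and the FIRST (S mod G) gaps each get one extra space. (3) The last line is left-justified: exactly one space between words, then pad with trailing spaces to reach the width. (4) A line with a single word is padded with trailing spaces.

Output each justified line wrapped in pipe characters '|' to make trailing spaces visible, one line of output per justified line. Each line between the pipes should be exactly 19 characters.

Answer: |go  fruit  compound|
|pencil  this  black|
|wolf  on  will fish|
|memory orange north|
|knife  run  problem|
|river              |

Derivation:
Line 1: ['go', 'fruit', 'compound'] (min_width=17, slack=2)
Line 2: ['pencil', 'this', 'black'] (min_width=17, slack=2)
Line 3: ['wolf', 'on', 'will', 'fish'] (min_width=17, slack=2)
Line 4: ['memory', 'orange', 'north'] (min_width=19, slack=0)
Line 5: ['knife', 'run', 'problem'] (min_width=17, slack=2)
Line 6: ['river'] (min_width=5, slack=14)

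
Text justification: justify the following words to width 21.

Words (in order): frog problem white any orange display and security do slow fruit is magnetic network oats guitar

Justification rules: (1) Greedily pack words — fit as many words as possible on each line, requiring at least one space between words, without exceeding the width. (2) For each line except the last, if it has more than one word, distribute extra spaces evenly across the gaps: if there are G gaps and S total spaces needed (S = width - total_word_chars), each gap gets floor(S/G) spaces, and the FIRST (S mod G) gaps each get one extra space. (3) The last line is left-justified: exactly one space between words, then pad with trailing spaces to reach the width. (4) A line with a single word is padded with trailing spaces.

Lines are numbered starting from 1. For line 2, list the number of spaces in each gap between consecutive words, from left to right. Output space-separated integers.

Line 1: ['frog', 'problem', 'white'] (min_width=18, slack=3)
Line 2: ['any', 'orange', 'display'] (min_width=18, slack=3)
Line 3: ['and', 'security', 'do', 'slow'] (min_width=20, slack=1)
Line 4: ['fruit', 'is', 'magnetic'] (min_width=17, slack=4)
Line 5: ['network', 'oats', 'guitar'] (min_width=19, slack=2)

Answer: 3 2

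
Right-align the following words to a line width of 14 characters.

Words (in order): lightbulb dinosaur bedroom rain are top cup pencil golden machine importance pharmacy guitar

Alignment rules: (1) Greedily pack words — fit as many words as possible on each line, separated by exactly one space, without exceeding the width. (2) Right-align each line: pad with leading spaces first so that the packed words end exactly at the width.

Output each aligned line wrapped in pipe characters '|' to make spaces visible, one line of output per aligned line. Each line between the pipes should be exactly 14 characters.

Answer: |     lightbulb|
|      dinosaur|
|  bedroom rain|
|   are top cup|
| pencil golden|
|       machine|
|    importance|
|      pharmacy|
|        guitar|

Derivation:
Line 1: ['lightbulb'] (min_width=9, slack=5)
Line 2: ['dinosaur'] (min_width=8, slack=6)
Line 3: ['bedroom', 'rain'] (min_width=12, slack=2)
Line 4: ['are', 'top', 'cup'] (min_width=11, slack=3)
Line 5: ['pencil', 'golden'] (min_width=13, slack=1)
Line 6: ['machine'] (min_width=7, slack=7)
Line 7: ['importance'] (min_width=10, slack=4)
Line 8: ['pharmacy'] (min_width=8, slack=6)
Line 9: ['guitar'] (min_width=6, slack=8)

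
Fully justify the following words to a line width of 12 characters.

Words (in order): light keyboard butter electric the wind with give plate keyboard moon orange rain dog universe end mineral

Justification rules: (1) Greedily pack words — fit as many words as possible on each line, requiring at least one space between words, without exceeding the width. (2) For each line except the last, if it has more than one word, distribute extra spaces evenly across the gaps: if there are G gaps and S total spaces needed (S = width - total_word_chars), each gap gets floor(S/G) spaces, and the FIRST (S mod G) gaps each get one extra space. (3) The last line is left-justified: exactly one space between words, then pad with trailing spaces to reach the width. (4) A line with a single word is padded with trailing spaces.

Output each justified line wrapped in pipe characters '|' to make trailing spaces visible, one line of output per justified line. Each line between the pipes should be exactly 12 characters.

Line 1: ['light'] (min_width=5, slack=7)
Line 2: ['keyboard'] (min_width=8, slack=4)
Line 3: ['butter'] (min_width=6, slack=6)
Line 4: ['electric', 'the'] (min_width=12, slack=0)
Line 5: ['wind', 'with'] (min_width=9, slack=3)
Line 6: ['give', 'plate'] (min_width=10, slack=2)
Line 7: ['keyboard'] (min_width=8, slack=4)
Line 8: ['moon', 'orange'] (min_width=11, slack=1)
Line 9: ['rain', 'dog'] (min_width=8, slack=4)
Line 10: ['universe', 'end'] (min_width=12, slack=0)
Line 11: ['mineral'] (min_width=7, slack=5)

Answer: |light       |
|keyboard    |
|butter      |
|electric the|
|wind    with|
|give   plate|
|keyboard    |
|moon  orange|
|rain     dog|
|universe end|
|mineral     |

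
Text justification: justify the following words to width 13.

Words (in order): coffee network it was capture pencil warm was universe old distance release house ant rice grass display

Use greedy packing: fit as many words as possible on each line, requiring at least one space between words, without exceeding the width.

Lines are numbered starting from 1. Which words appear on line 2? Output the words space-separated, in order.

Line 1: ['coffee'] (min_width=6, slack=7)
Line 2: ['network', 'it'] (min_width=10, slack=3)
Line 3: ['was', 'capture'] (min_width=11, slack=2)
Line 4: ['pencil', 'warm'] (min_width=11, slack=2)
Line 5: ['was', 'universe'] (min_width=12, slack=1)
Line 6: ['old', 'distance'] (min_width=12, slack=1)
Line 7: ['release', 'house'] (min_width=13, slack=0)
Line 8: ['ant', 'rice'] (min_width=8, slack=5)
Line 9: ['grass', 'display'] (min_width=13, slack=0)

Answer: network it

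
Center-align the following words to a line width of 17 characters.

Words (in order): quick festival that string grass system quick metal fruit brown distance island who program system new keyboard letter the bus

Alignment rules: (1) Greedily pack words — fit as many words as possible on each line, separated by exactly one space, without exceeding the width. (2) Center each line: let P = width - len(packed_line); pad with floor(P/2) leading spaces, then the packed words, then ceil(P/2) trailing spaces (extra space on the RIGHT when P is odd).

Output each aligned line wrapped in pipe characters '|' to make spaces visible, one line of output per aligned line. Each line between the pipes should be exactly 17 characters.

Answer: | quick festival  |
|that string grass|
|  system quick   |
|metal fruit brown|
| distance island |
|   who program   |
|   system new    |
| keyboard letter |
|     the bus     |

Derivation:
Line 1: ['quick', 'festival'] (min_width=14, slack=3)
Line 2: ['that', 'string', 'grass'] (min_width=17, slack=0)
Line 3: ['system', 'quick'] (min_width=12, slack=5)
Line 4: ['metal', 'fruit', 'brown'] (min_width=17, slack=0)
Line 5: ['distance', 'island'] (min_width=15, slack=2)
Line 6: ['who', 'program'] (min_width=11, slack=6)
Line 7: ['system', 'new'] (min_width=10, slack=7)
Line 8: ['keyboard', 'letter'] (min_width=15, slack=2)
Line 9: ['the', 'bus'] (min_width=7, slack=10)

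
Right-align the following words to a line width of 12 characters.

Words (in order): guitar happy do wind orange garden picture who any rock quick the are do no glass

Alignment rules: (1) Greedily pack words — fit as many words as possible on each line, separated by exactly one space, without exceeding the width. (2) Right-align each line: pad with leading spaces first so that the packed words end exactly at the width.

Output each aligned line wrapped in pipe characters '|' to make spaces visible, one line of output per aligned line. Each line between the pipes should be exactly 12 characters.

Line 1: ['guitar', 'happy'] (min_width=12, slack=0)
Line 2: ['do', 'wind'] (min_width=7, slack=5)
Line 3: ['orange'] (min_width=6, slack=6)
Line 4: ['garden'] (min_width=6, slack=6)
Line 5: ['picture', 'who'] (min_width=11, slack=1)
Line 6: ['any', 'rock'] (min_width=8, slack=4)
Line 7: ['quick', 'the'] (min_width=9, slack=3)
Line 8: ['are', 'do', 'no'] (min_width=9, slack=3)
Line 9: ['glass'] (min_width=5, slack=7)

Answer: |guitar happy|
|     do wind|
|      orange|
|      garden|
| picture who|
|    any rock|
|   quick the|
|   are do no|
|       glass|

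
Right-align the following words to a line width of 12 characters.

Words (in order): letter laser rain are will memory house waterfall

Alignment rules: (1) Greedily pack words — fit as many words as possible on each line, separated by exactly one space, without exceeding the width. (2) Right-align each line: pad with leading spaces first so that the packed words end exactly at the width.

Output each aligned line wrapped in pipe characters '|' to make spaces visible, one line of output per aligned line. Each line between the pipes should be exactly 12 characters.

Line 1: ['letter', 'laser'] (min_width=12, slack=0)
Line 2: ['rain', 'are'] (min_width=8, slack=4)
Line 3: ['will', 'memory'] (min_width=11, slack=1)
Line 4: ['house'] (min_width=5, slack=7)
Line 5: ['waterfall'] (min_width=9, slack=3)

Answer: |letter laser|
|    rain are|
| will memory|
|       house|
|   waterfall|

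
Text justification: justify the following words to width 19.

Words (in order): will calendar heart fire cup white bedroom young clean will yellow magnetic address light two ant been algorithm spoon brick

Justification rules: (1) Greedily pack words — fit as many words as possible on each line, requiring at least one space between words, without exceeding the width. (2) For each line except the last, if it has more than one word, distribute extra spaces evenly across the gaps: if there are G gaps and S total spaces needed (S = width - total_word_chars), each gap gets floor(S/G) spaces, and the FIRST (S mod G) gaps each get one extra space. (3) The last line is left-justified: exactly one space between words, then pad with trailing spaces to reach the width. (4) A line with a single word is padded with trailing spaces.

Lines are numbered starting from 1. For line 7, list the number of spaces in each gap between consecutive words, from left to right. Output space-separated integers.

Answer: 5

Derivation:
Line 1: ['will', 'calendar', 'heart'] (min_width=19, slack=0)
Line 2: ['fire', 'cup', 'white'] (min_width=14, slack=5)
Line 3: ['bedroom', 'young', 'clean'] (min_width=19, slack=0)
Line 4: ['will', 'yellow'] (min_width=11, slack=8)
Line 5: ['magnetic', 'address'] (min_width=16, slack=3)
Line 6: ['light', 'two', 'ant', 'been'] (min_width=18, slack=1)
Line 7: ['algorithm', 'spoon'] (min_width=15, slack=4)
Line 8: ['brick'] (min_width=5, slack=14)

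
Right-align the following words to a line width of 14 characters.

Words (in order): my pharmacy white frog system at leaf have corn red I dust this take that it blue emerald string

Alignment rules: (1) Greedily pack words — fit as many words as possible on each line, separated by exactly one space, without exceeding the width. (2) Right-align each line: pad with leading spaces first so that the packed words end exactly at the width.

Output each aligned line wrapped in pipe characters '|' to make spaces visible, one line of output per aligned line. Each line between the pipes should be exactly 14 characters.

Line 1: ['my', 'pharmacy'] (min_width=11, slack=3)
Line 2: ['white', 'frog'] (min_width=10, slack=4)
Line 3: ['system', 'at', 'leaf'] (min_width=14, slack=0)
Line 4: ['have', 'corn', 'red'] (min_width=13, slack=1)
Line 5: ['I', 'dust', 'this'] (min_width=11, slack=3)
Line 6: ['take', 'that', 'it'] (min_width=12, slack=2)
Line 7: ['blue', 'emerald'] (min_width=12, slack=2)
Line 8: ['string'] (min_width=6, slack=8)

Answer: |   my pharmacy|
|    white frog|
|system at leaf|
| have corn red|
|   I dust this|
|  take that it|
|  blue emerald|
|        string|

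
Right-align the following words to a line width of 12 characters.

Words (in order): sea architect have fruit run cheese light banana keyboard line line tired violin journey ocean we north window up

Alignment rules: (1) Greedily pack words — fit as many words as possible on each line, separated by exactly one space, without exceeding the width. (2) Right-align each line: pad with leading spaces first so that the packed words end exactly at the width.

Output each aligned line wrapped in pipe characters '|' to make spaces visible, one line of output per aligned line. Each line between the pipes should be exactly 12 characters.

Answer: |         sea|
|   architect|
|  have fruit|
|  run cheese|
|light banana|
|    keyboard|
|   line line|
|tired violin|
|     journey|
|    ocean we|
|north window|
|          up|

Derivation:
Line 1: ['sea'] (min_width=3, slack=9)
Line 2: ['architect'] (min_width=9, slack=3)
Line 3: ['have', 'fruit'] (min_width=10, slack=2)
Line 4: ['run', 'cheese'] (min_width=10, slack=2)
Line 5: ['light', 'banana'] (min_width=12, slack=0)
Line 6: ['keyboard'] (min_width=8, slack=4)
Line 7: ['line', 'line'] (min_width=9, slack=3)
Line 8: ['tired', 'violin'] (min_width=12, slack=0)
Line 9: ['journey'] (min_width=7, slack=5)
Line 10: ['ocean', 'we'] (min_width=8, slack=4)
Line 11: ['north', 'window'] (min_width=12, slack=0)
Line 12: ['up'] (min_width=2, slack=10)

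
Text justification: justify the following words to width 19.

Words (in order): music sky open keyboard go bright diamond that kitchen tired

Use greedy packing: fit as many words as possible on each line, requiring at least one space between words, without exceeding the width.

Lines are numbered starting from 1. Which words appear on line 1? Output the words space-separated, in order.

Answer: music sky open

Derivation:
Line 1: ['music', 'sky', 'open'] (min_width=14, slack=5)
Line 2: ['keyboard', 'go', 'bright'] (min_width=18, slack=1)
Line 3: ['diamond', 'that'] (min_width=12, slack=7)
Line 4: ['kitchen', 'tired'] (min_width=13, slack=6)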